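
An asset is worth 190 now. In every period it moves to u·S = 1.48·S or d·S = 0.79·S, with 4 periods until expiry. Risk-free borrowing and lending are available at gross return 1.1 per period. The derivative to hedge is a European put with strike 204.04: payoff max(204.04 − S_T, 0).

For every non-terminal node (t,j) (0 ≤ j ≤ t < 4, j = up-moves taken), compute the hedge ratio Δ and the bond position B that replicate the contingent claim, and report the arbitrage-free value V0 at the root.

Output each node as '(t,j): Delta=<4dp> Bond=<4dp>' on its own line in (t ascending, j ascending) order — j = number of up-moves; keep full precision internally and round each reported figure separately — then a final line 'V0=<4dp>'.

(0,0): Delta=-0.2151 Bond=62.4438
(1,0): Delta=-0.4147 Bond=98.6472
(1,1): Delta=-0.0845 Bond=31.9642
(2,0): Delta=-0.7220 Bond=144.9512
(2,1): Delta=-0.2136 Bond=63.8443
(2,2): Delta=0.0000 Bond=0.0000
(3,0): Delta=-1.0000 Bond=185.4909
(3,1): Delta=-0.5401 Bond=127.5207
(3,2): Delta=0.0000 Bond=0.0000
(3,3): Delta=0.0000 Bond=0.0000
V0=21.5782

No-arbitrage ⇒ martingale measure with p* = (R−d)/(u−d) = 0.4493.
Terminal payoffs: V(4,0)=130.0348, V(4,1)=65.3974, V(4,2)=0.0000, V(4,3)=0.0000, V(4,4)=0.0000
  t=3,j=0: stock 93.6774 → up 138.6426 (V=65.3974), down 74.0052 (V=130.0348). Price 91.8135; hedge Δ=-1.0000, bond B=185.4909.
  t=3,j=1: stock 175.4969 → up 259.7354 (V=0.0000), down 138.6426 (V=65.3974). Price 32.7418; hedge Δ=-0.5401, bond B=127.5207.
  t=3,j=2: stock 328.7790 → up 486.5930 (V=0.0000), down 259.7354 (V=0.0000). Price 0.0000; hedge Δ=0.0000, bond B=0.0000.
  t=3,j=3: stock 615.9405 → up 911.5919 (V=0.0000), down 486.5930 (V=0.0000). Price 0.0000; hedge Δ=0.0000, bond B=0.0000.
  t=2,j=0: stock 118.5790 → up 175.4969 (V=32.7418), down 93.6774 (V=91.8135). Price 59.3400; hedge Δ=-0.7220, bond B=144.9512.
  t=2,j=1: stock 222.1480 → up 328.7790 (V=0.0000), down 175.4969 (V=32.7418). Price 16.3925; hedge Δ=-0.2136, bond B=63.8443.
  t=2,j=2: stock 416.1760 → up 615.9405 (V=0.0000), down 328.7790 (V=0.0000). Price 0.0000; hedge Δ=0.0000, bond B=0.0000.
  t=1,j=0: stock 150.1000 → up 222.1480 (V=16.3925), down 118.5790 (V=59.3400). Price 36.4043; hedge Δ=-0.4147, bond B=98.6472.
  t=1,j=1: stock 281.2000 → up 416.1760 (V=0.0000), down 222.1480 (V=16.3925). Price 8.2070; hedge Δ=-0.0845, bond B=31.9642.
  t=0,j=0: stock 190.0000 → up 281.2000 (V=8.2070), down 150.1000 (V=36.4043). Price 21.5782; hedge Δ=-0.2151, bond B=62.4438.
Self-financing check: at every node Δ·S+B equals the discounted successor values.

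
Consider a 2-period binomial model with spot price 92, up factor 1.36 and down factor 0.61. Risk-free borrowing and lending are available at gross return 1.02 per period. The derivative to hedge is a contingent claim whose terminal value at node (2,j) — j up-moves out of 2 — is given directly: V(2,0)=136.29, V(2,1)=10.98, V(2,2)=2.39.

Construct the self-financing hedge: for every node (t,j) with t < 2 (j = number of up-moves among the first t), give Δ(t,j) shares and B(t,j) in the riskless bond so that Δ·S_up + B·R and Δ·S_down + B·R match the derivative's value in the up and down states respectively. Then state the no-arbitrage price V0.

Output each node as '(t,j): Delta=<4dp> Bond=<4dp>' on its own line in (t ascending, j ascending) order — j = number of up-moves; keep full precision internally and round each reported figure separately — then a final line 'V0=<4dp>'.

Risk-neutral probability p* = (R−d)/(u−d) = (1.02−0.61)/(1.36−0.61) = 0.5467.
Terminal values V(2,·): V(2,0)=136.2900, V(2,1)=10.9800, V(2,2)=2.3900
Node (1,0) S=56.1200: V=(p*·10.9800+(1−p*)·136.2900)/1.02=66.4580; Δ=(10.9800−136.2900)/(76.3232−34.2332)=-2.9772; B=V−Δ·S=233.5380
Node (1,1) S=125.1200: V=(p*·2.3900+(1−p*)·10.9800)/1.02=6.1609; Δ=(2.3900−10.9800)/(170.1632−76.3232)=-0.0915; B=V−Δ·S=17.6142
Node (0,0) S=92.0000: V=(p*·6.1609+(1−p*)·66.4580)/1.02=32.8388; Δ=(6.1609−66.4580)/(125.1200−56.1200)=-0.8739; B=V−Δ·S=113.2350
Each (Δ,B) replicates both successor values, so the strategy is self-financing and V0 is arbitrage-free.

(0,0): Delta=-0.8739 Bond=113.2350
(1,0): Delta=-2.9772 Bond=233.5380
(1,1): Delta=-0.0915 Bond=17.6142
V0=32.8388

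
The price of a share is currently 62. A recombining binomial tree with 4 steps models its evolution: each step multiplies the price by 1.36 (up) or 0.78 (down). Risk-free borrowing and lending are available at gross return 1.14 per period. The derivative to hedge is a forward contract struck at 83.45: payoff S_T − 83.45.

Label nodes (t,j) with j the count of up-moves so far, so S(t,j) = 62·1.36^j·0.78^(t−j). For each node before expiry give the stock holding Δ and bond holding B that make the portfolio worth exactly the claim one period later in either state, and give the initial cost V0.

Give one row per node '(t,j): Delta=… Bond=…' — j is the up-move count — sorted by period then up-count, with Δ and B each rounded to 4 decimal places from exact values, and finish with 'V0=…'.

(0,0): Delta=1.0000 Bond=-49.4091
(1,0): Delta=1.0000 Bond=-56.3264
(1,1): Delta=1.0000 Bond=-56.3264
(2,0): Delta=1.0000 Bond=-64.2121
(2,1): Delta=1.0000 Bond=-64.2121
(2,2): Delta=1.0000 Bond=-64.2121
(3,0): Delta=1.0000 Bond=-73.2018
(3,1): Delta=1.0000 Bond=-73.2018
(3,2): Delta=1.0000 Bond=-73.2018
(3,3): Delta=1.0000 Bond=-73.2018
V0=12.5909

Risk-neutral probability p* = (R−d)/(u−d) = (1.14−0.78)/(1.36−0.78) = 0.6207.
At expiry t=4: V(4,0)=-60.5007, V(4,1)=-43.4358, V(4,2)=-13.6816, V(4,3)=38.1975, V(4,4)=128.6532
Node (3,0) S=29.4222: V=(p*·-43.4358+(1−p*)·-60.5007)/1.14=-43.7795; Δ=(-43.4358−-60.5007)/(40.0142−22.9493)=1.0000; B=V−Δ·S=-73.2018
Node (3,1) S=51.3003: V=(p*·-13.6816+(1−p*)·-43.4358)/1.14=-21.9015; Δ=(-13.6816−-43.4358)/(69.7684−40.0142)=1.0000; B=V−Δ·S=-73.2018
Node (3,2) S=89.4467: V=(p*·38.1975+(1−p*)·-13.6816)/1.14=16.2449; Δ=(38.1975−-13.6816)/(121.6475−69.7684)=1.0000; B=V−Δ·S=-73.2018
Node (3,3) S=155.9583: V=(p*·128.6532+(1−p*)·38.1975)/1.14=82.7565; Δ=(128.6532−38.1975)/(212.1032−121.6475)=1.0000; B=V−Δ·S=-73.2018
Node (2,0) S=37.7208: V=(p*·-21.9015+(1−p*)·-43.7795)/1.14=-26.4913; Δ=(-21.9015−-43.7795)/(51.3003−29.4222)=1.0000; B=V−Δ·S=-64.2121
Node (2,1) S=65.7696: V=(p*·16.2449+(1−p*)·-21.9015)/1.14=1.5575; Δ=(16.2449−-21.9015)/(89.4467−51.3003)=1.0000; B=V−Δ·S=-64.2121
Node (2,2) S=114.6752: V=(p*·82.7565+(1−p*)·16.2449)/1.14=50.4631; Δ=(82.7565−16.2449)/(155.9583−89.4467)=1.0000; B=V−Δ·S=-64.2121
Node (1,0) S=48.3600: V=(p*·1.5575+(1−p*)·-26.4913)/1.14=-7.9664; Δ=(1.5575−-26.4913)/(65.7696−37.7208)=1.0000; B=V−Δ·S=-56.3264
Node (1,1) S=84.3200: V=(p*·50.4631+(1−p*)·1.5575)/1.14=27.9936; Δ=(50.4631−1.5575)/(114.6752−65.7696)=1.0000; B=V−Δ·S=-56.3264
Node (0,0) S=62.0000: V=(p*·27.9936+(1−p*)·-7.9664)/1.14=12.5909; Δ=(27.9936−-7.9664)/(84.3200−48.3600)=1.0000; B=V−Δ·S=-49.4091
Self-financing check: at every node Δ·S+B equals the discounted successor values.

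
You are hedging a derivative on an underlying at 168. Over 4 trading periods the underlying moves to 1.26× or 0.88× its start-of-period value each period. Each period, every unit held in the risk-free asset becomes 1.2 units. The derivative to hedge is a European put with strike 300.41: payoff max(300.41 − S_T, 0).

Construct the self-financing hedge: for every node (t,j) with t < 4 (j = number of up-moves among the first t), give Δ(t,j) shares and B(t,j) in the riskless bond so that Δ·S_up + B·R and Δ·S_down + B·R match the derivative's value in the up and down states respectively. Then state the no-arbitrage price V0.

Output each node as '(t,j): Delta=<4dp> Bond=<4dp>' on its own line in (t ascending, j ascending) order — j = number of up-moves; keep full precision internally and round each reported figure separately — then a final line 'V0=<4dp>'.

Under the risk-neutral measure, an up-move has probability p* = (R−d)/(u−d) = 0.8421 and values discount at R = 1.2.
Terminal payoffs: V(4,0)=199.6612, V(4,1)=156.1560, V(4,2)=93.8645, V(4,3)=4.6744, V(4,4)=0.0000
(3,0): S=114.4873. Δ = (V_up−V_dn)/(S_up−S_dn) = (156.1560−199.6612)/(144.2540−100.7488) = -1.0000. V = [p*·156.1560 + (1−p*)·199.6612]/1.2 = 135.8544. B = V − Δ·S = 250.3417.
(3,1): S=163.9250. Δ = (V_up−V_dn)/(S_up−S_dn) = (93.8645−156.1560)/(206.5455−144.2540) = -1.0000. V = [p*·93.8645 + (1−p*)·156.1560]/1.2 = 86.4167. B = V − Δ·S = 250.3417.
(3,2): S=234.7108. Δ = (V_up−V_dn)/(S_up−S_dn) = (4.6744−93.8645)/(295.7356−206.5455) = -1.0000. V = [p*·4.6744 + (1−p*)·93.8645]/1.2 = 15.6309. B = V − Δ·S = 250.3417.
(3,3): S=336.0632. Δ = (V_up−V_dn)/(S_up−S_dn) = (0.0000−4.6744)/(423.4396−295.7356) = -0.0366. V = [p*·0.0000 + (1−p*)·4.6744]/1.2 = 0.6151. B = V − Δ·S = 12.9161.
(2,0): S=130.0992. Δ = (V_up−V_dn)/(S_up−S_dn) = (86.4167−135.8544)/(163.9250−114.4873) = -1.0000. V = [p*·86.4167 + (1−p*)·135.8544]/1.2 = 78.5189. B = V − Δ·S = 208.6181.
(2,1): S=186.2784. Δ = (V_up−V_dn)/(S_up−S_dn) = (15.6309−86.4167)/(234.7108−163.9250) = -1.0000. V = [p*·15.6309 + (1−p*)·86.4167]/1.2 = 22.3397. B = V − Δ·S = 208.6181.
(2,2): S=266.7168. Δ = (V_up−V_dn)/(S_up−S_dn) = (0.6151−15.6309)/(336.0632−234.7108) = -0.1482. V = [p*·0.6151 + (1−p*)·15.6309]/1.2 = 2.4883. B = V − Δ·S = 42.0037.
(1,0): S=147.8400. Δ = (V_up−V_dn)/(S_up−S_dn) = (22.3397−78.5189)/(186.2784−130.0992) = -1.0000. V = [p*·22.3397 + (1−p*)·78.5189]/1.2 = 26.0084. B = V − Δ·S = 173.8484.
(1,1): S=211.6800. Δ = (V_up−V_dn)/(S_up−S_dn) = (2.4883−22.3397)/(266.7168−186.2784) = -0.2468. V = [p*·2.4883 + (1−p*)·22.3397]/1.2 = 4.6856. B = V − Δ·S = 56.9260.
(0,0): S=168.0000. Δ = (V_up−V_dn)/(S_up−S_dn) = (4.6856−26.0084)/(211.6800−147.8400) = -0.3340. V = [p*·4.6856 + (1−p*)·26.0084]/1.2 = 6.7103. B = V − Δ·S = 62.8228.
Root portfolio cost Δ·168+B reproduces V0=6.7103.

(0,0): Delta=-0.3340 Bond=62.8228
(1,0): Delta=-1.0000 Bond=173.8484
(1,1): Delta=-0.2468 Bond=56.9260
(2,0): Delta=-1.0000 Bond=208.6181
(2,1): Delta=-1.0000 Bond=208.6181
(2,2): Delta=-0.1482 Bond=42.0037
(3,0): Delta=-1.0000 Bond=250.3417
(3,1): Delta=-1.0000 Bond=250.3417
(3,2): Delta=-1.0000 Bond=250.3417
(3,3): Delta=-0.0366 Bond=12.9161
V0=6.7103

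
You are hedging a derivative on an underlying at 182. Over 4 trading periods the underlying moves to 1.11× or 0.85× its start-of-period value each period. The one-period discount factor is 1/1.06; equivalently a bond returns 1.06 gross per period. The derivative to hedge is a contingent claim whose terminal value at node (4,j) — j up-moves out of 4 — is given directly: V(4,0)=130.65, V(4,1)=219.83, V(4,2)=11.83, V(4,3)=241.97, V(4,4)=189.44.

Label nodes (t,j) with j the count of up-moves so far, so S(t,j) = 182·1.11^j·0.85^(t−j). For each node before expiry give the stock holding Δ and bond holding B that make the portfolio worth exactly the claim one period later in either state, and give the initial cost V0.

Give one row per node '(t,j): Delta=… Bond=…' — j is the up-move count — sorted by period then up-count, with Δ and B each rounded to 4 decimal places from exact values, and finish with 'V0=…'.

(0,0): Delta=0.7263 Bond=14.8575
(1,0): Delta=1.9653 Bond=-175.9239
(1,1): Delta=0.5004 Bond=61.3853
(2,0): Delta=-4.1625 Bond=619.2982
(2,1): Delta=3.0825 Bond=-378.3312
(2,2): Delta=0.0296 Bond=170.6398
(3,0): Delta=3.0688 Bond=-151.7925
(3,1): Delta=-5.4810 Bond=848.8962
(3,2): Delta=4.6439 Bond=-698.6328
(3,3): Delta=-0.8117 Bond=390.2856
V0=147.0435

The replicating-portfolio and risk-neutral prices coincide; use p* = (1.06−0.85)/(1.11−0.85) = 0.8077 for the latter.
Terminal values V(4,·): V(4,0)=130.6500, V(4,1)=219.8300, V(4,2)=11.8300, V(4,3)=241.9700, V(4,4)=189.4400
  t=3,j=0: stock 111.7707 → up 124.0655 (V=219.8300), down 95.0051 (V=130.6500). Price 191.2075; hedge Δ=3.0688, bond B=-151.7925.
  t=3,j=1: stock 145.9595 → up 162.0150 (V=11.8300), down 124.0655 (V=219.8300). Price 48.8962; hedge Δ=-5.4810, bond B=848.8962.
  t=3,j=2: stock 190.6059 → up 211.5725 (V=241.9700), down 162.0150 (V=11.8300). Price 186.5210; hedge Δ=4.6439, bond B=-698.6328.
  t=3,j=3: stock 248.9088 → up 276.2888 (V=189.4400), down 211.5725 (V=241.9700). Price 188.2471; hedge Δ=-0.8117, bond B=390.2856.
  t=2,j=0: stock 131.4950 → up 145.9594 (V=48.8962), down 111.7707 (V=191.2075). Price 71.9470; hedge Δ=-4.1625, bond B=619.2982.
  t=2,j=1: stock 171.7170 → up 190.6059 (V=186.5210), down 145.9595 (V=48.8962). Price 150.9950; hedge Δ=3.0825, bond B=-378.3312.
  t=2,j=2: stock 224.2422 → up 248.9088 (V=188.2471), down 190.6059 (V=186.5210). Price 177.2785; hedge Δ=0.0296, bond B=170.6398.
  t=1,j=0: stock 154.7000 → up 171.7170 (V=150.9950), down 131.4950 (V=71.9470). Price 128.1071; hedge Δ=1.9653, bond B=-175.9239.
  t=1,j=1: stock 202.0200 → up 224.2422 (V=177.2785), down 171.7170 (V=150.9950). Price 162.4754; hedge Δ=0.5004, bond B=61.3853.
  t=0,j=0: stock 182.0000 → up 202.0200 (V=162.4754), down 154.7000 (V=128.1071). Price 147.0435; hedge Δ=0.7263, bond B=14.8575.
Check: Δ(0,0)·S0 + B(0,0) = 147.0435 = V0.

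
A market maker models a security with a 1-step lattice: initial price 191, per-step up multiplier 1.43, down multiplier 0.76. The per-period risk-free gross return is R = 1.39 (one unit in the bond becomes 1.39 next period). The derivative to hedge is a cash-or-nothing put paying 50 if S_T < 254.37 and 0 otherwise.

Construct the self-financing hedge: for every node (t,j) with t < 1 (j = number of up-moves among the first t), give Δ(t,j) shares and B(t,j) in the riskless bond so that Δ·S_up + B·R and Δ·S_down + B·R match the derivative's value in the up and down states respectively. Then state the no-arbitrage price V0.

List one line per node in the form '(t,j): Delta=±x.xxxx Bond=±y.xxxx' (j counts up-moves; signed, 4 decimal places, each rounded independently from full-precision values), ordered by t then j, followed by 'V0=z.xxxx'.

Under the risk-neutral measure, an up-move has probability p* = (R−d)/(u−d) = 0.9403 and values discount at R = 1.39.
Terminal values V(1,·): V(1,0)=50.0000, V(1,1)=0.0000
Node (0,0) S=191.0000: V=(p*·0.0000+(1−p*)·50.0000)/1.39=2.1475; Δ=(0.0000−50.0000)/(273.1300−145.1600)=-0.3907; B=V−Δ·S=76.7744
Check: Δ(0,0)·S0 + B(0,0) = 2.1475 = V0.

(0,0): Delta=-0.3907 Bond=76.7744
V0=2.1475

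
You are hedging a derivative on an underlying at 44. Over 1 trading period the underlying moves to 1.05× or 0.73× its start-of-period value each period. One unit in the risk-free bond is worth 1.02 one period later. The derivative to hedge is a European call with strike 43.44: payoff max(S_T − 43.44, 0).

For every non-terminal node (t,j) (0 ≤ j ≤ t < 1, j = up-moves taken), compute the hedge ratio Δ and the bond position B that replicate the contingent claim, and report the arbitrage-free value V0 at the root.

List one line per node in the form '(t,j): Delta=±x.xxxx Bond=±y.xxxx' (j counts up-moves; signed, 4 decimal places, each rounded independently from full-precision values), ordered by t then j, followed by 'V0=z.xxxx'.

(0,0): Delta=0.1960 Bond=-6.1728
V0=2.4522

No-arbitrage ⇒ martingale measure with p* = (R−d)/(u−d) = 0.9062.
Terminal values V(1,·): V(1,0)=0.0000, V(1,1)=2.7600
Node (0,0) S=44.0000: V=(p*·2.7600+(1−p*)·0.0000)/1.02=2.4522; Δ=(2.7600−0.0000)/(46.2000−32.1200)=0.1960; B=V−Δ·S=-6.1728
The time-0 hedge costs 2.4522, which is the no-arbitrage price.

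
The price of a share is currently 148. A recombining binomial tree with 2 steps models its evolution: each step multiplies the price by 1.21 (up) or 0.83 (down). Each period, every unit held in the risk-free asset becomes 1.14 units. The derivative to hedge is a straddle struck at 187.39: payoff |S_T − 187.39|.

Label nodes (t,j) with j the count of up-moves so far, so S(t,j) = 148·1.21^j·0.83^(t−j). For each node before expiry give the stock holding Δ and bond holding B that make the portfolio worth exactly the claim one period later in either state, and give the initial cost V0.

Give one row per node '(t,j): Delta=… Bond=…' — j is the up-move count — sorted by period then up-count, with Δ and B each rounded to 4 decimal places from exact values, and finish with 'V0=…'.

Risk-neutral probability p* = (R−d)/(u−d) = (1.14−0.83)/(1.21−0.83) = 0.8158.
Payoff layer (t=2): V(2,0)=85.4328, V(2,1)=38.7536, V(2,2)=29.2968
  t=1,j=0: stock 122.8400 → up 148.6364 (V=38.7536), down 101.9572 (V=85.4328). Price 41.5372; hedge Δ=-1.0000, bond B=164.3772.
  t=1,j=1: stock 179.0800 → up 216.6868 (V=29.2968), down 148.6364 (V=38.7536). Price 27.2271; hedge Δ=-0.1390, bond B=52.1134.
  t=0,j=0: stock 148.0000 → up 179.0800 (V=27.2271), down 122.8400 (V=41.5372). Price 26.1957; hedge Δ=-0.2544, bond B=63.8540.
Each (Δ,B) replicates both successor values, so the strategy is self-financing and V0 is arbitrage-free.

(0,0): Delta=-0.2544 Bond=63.8540
(1,0): Delta=-1.0000 Bond=164.3772
(1,1): Delta=-0.1390 Bond=52.1134
V0=26.1957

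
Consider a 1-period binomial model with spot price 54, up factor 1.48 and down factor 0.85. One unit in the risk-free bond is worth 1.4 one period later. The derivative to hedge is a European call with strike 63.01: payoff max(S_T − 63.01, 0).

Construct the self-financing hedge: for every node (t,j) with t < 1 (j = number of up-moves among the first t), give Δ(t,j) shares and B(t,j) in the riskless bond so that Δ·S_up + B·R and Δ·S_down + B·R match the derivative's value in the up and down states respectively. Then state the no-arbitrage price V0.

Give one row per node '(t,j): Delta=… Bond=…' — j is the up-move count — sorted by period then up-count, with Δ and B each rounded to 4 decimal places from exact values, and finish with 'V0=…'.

(0,0): Delta=0.4971 Bond=-16.2965
V0=10.5448

Since d<R<u, set p* = (R−d)/(u−d) = 0.8730; price each node as the discounted p*-expectation of its children.
At expiry t=1: V(1,0)=0.0000, V(1,1)=16.9100
(0,0): S=54.0000. Δ = (V_up−V_dn)/(S_up−S_dn) = (16.9100−0.0000)/(79.9200−45.9000) = 0.4971. V = [p*·16.9100 + (1−p*)·0.0000]/1.4 = 10.5448. B = V − Δ·S = -16.2965.
Self-financing check: at every node Δ·S+B equals the discounted successor values.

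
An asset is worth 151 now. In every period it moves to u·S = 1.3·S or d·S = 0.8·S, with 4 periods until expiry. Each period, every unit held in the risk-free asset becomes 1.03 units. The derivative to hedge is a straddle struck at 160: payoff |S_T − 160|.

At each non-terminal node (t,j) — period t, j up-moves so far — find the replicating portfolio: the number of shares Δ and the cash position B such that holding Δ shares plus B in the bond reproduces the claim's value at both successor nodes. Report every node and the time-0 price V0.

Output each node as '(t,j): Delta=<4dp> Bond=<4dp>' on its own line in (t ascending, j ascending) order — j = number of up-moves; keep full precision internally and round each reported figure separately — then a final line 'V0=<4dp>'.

(0,0): Delta=0.2721 Bond=13.2223
(1,0): Delta=-0.2743 Bond=79.6241
(1,1): Delta=0.6668 Bond=-63.8654
(2,0): Delta=-0.9386 Bond=146.2066
(2,1): Delta=0.2055 Bond=6.6550
(2,2): Delta=1.0000 Bond=-150.8153
(3,0): Delta=-1.0000 Bond=155.3398
(3,1): Delta=-0.8942 Bond=145.0203
(3,2): Delta=1.0000 Bond=-155.3398
(3,3): Delta=1.0000 Bond=-155.3398
V0=54.3030

Under the risk-neutral measure, an up-move has probability p* = (R−d)/(u−d) = 0.4600 and values discount at R = 1.03.
At expiry t=4: V(4,0)=98.1504, V(4,1)=59.4944, V(4,2)=3.3216, V(4,3)=105.3976, V(4,4)=271.2711
  t=3,j=0: stock 77.3120 → up 100.5056 (V=59.4944), down 61.8496 (V=98.1504). Price 78.0278; hedge Δ=-1.0000, bond B=155.3398.
  t=3,j=1: stock 125.6320 → up 163.3216 (V=3.3216), down 100.5056 (V=59.4944). Price 32.6747; hedge Δ=-0.8942, bond B=145.0203.
  t=3,j=2: stock 204.1520 → up 265.3976 (V=105.3976), down 163.3216 (V=3.3216). Price 48.8122; hedge Δ=1.0000, bond B=-155.3398.
  t=3,j=3: stock 331.7470 → up 431.2711 (V=271.2711), down 265.3976 (V=105.3976). Price 176.4072; hedge Δ=1.0000, bond B=-155.3398.
  t=2,j=0: stock 96.6400 → up 125.6320 (V=32.6747), down 77.3120 (V=78.0278). Price 55.5004; hedge Δ=-0.9386, bond B=146.2066.
  t=2,j=1: stock 157.0400 → up 204.1520 (V=48.8122), down 125.6320 (V=32.6747). Price 38.9300; hedge Δ=0.2055, bond B=6.6550.
  t=2,j=2: stock 255.1900 → up 331.7470 (V=176.4072), down 204.1520 (V=48.8122). Price 104.3747; hedge Δ=1.0000, bond B=-150.8153.
  t=1,j=0: stock 120.8000 → up 157.0400 (V=38.9300), down 96.6400 (V=55.5004). Price 46.4835; hedge Δ=-0.2743, bond B=79.6241.
  t=1,j=1: stock 196.3000 → up 255.1900 (V=104.3747), down 157.0400 (V=38.9300). Price 67.0238; hedge Δ=0.6668, bond B=-63.8654.
  t=0,j=0: stock 151.0000 → up 196.3000 (V=67.0238), down 120.8000 (V=46.4835). Price 54.3030; hedge Δ=0.2721, bond B=13.2223.
Each (Δ,B) replicates both successor values, so the strategy is self-financing and V0 is arbitrage-free.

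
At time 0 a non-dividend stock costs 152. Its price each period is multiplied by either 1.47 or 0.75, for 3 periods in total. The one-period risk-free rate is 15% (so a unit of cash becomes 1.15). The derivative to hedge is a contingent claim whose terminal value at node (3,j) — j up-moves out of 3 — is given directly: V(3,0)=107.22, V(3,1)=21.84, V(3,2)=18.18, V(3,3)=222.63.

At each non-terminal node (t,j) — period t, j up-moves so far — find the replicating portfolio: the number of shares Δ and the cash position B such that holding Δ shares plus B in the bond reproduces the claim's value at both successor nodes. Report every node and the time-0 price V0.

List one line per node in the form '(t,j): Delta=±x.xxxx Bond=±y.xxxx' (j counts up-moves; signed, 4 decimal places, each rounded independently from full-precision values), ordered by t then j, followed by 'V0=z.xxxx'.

No-arbitrage ⇒ martingale measure with p* = (R−d)/(u−d) = 0.5556.
At expiry t=3: V(3,0)=107.2200, V(3,1)=21.8400, V(3,2)=18.1800, V(3,3)=222.6300
  t=2,j=0: stock 85.5000 → up 125.6850 (V=21.8400), down 64.1250 (V=107.2200). Price 51.9884; hedge Δ=-1.3869, bond B=170.5717.
  t=2,j=1: stock 167.5800 → up 246.3426 (V=18.1800), down 125.6850 (V=21.8400). Price 17.2232; hedge Δ=-0.0303, bond B=22.3065.
  t=2,j=2: stock 328.4568 → up 482.8315 (V=222.6300), down 246.3426 (V=18.1800). Price 114.5768; hedge Δ=0.8645, bond B=-169.3815.
  t=1,j=0: stock 114.0000 → up 167.5800 (V=17.2232), down 85.5000 (V=51.9884). Price 28.4125; hedge Δ=-0.4236, bond B=76.6975.
  t=1,j=1: stock 223.4400 → up 328.4568 (V=114.5768), down 167.5800 (V=17.2232). Price 62.0074; hedge Δ=0.6051, bond B=-73.2059.
  t=0,j=0: stock 152.0000 → up 223.4400 (V=62.0074), down 114.0000 (V=28.4125). Price 40.9360; hedge Δ=0.3070, bond B=-5.7236.
Self-financing check: at every node Δ·S+B equals the discounted successor values.

(0,0): Delta=0.3070 Bond=-5.7236
(1,0): Delta=-0.4236 Bond=76.6975
(1,1): Delta=0.6051 Bond=-73.2059
(2,0): Delta=-1.3869 Bond=170.5717
(2,1): Delta=-0.0303 Bond=22.3065
(2,2): Delta=0.8645 Bond=-169.3815
V0=40.9360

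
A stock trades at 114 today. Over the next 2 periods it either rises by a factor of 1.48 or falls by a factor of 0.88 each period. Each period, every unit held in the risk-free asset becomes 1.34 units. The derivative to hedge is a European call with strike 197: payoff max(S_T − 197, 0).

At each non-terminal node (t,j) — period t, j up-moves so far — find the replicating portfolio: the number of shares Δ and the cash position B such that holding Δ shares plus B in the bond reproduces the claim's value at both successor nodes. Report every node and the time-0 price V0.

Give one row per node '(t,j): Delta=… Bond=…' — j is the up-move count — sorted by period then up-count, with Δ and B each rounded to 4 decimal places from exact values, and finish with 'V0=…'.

(0,0): Delta=0.4409 Bond=-33.0054
(1,0): Delta=0.0000 Bond=0.0000
(1,1): Delta=0.5206 Bond=-57.6877
V0=17.2528

The replicating-portfolio and risk-neutral prices coincide; use p* = (1.34−0.88)/(1.48−0.88) = 0.7667 for the latter.
Payoff layer (t=2): V(2,0)=0.0000, V(2,1)=0.0000, V(2,2)=52.7056
(1,0): S=100.3200. Δ = (V_up−V_dn)/(S_up−S_dn) = (0.0000−0.0000)/(148.4736−88.2816) = 0.0000. V = [p*·0.0000 + (1−p*)·0.0000]/1.34 = 0.0000. B = V − Δ·S = 0.0000.
(1,1): S=168.7200. Δ = (V_up−V_dn)/(S_up−S_dn) = (52.7056−0.0000)/(249.7056−148.4736) = 0.5206. V = [p*·52.7056 + (1−p*)·0.0000]/1.34 = 30.1549. B = V − Δ·S = -57.6877.
(0,0): S=114.0000. Δ = (V_up−V_dn)/(S_up−S_dn) = (30.1549−0.0000)/(168.7200−100.3200) = 0.4409. V = [p*·30.1549 + (1−p*)·0.0000]/1.34 = 17.2528. B = V − Δ·S = -33.0054.
Root portfolio cost Δ·114+B reproduces V0=17.2528.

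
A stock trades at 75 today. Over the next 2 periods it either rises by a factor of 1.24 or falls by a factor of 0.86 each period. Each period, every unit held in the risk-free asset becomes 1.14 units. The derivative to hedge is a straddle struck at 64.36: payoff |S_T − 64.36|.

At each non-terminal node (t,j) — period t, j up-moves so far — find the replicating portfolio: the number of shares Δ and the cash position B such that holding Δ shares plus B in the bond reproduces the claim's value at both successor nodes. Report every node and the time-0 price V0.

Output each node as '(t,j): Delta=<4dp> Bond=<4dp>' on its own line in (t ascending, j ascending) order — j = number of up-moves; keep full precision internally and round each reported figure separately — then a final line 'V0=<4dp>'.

Under the risk-neutral measure, an up-move has probability p* = (R−d)/(u−d) = 0.7368 and values discount at R = 1.14.
Terminal payoffs: V(2,0)=8.8900, V(2,1)=15.6200, V(2,2)=50.9600
(1,0): S=64.5000. Δ = (V_up−V_dn)/(S_up−S_dn) = (15.6200−8.8900)/(79.9800−55.4700) = 0.2746. V = [p*·15.6200 + (1−p*)·8.8900]/1.14 = 12.1482. B = V − Δ·S = -5.5623.
(1,1): S=93.0000. Δ = (V_up−V_dn)/(S_up−S_dn) = (50.9600−15.6200)/(115.3200−79.9800) = 1.0000. V = [p*·50.9600 + (1−p*)·15.6200]/1.14 = 36.5439. B = V − Δ·S = -56.4561.
(0,0): S=75.0000. Δ = (V_up−V_dn)/(S_up−S_dn) = (36.5439−12.1482)/(93.0000−64.5000) = 0.8560. V = [p*·36.5439 + (1−p*)·12.1482]/1.14 = 26.4245. B = V − Δ·S = -37.7746.
Each (Δ,B) replicates both successor values, so the strategy is self-financing and V0 is arbitrage-free.

(0,0): Delta=0.8560 Bond=-37.7746
(1,0): Delta=0.2746 Bond=-5.5623
(1,1): Delta=1.0000 Bond=-56.4561
V0=26.4245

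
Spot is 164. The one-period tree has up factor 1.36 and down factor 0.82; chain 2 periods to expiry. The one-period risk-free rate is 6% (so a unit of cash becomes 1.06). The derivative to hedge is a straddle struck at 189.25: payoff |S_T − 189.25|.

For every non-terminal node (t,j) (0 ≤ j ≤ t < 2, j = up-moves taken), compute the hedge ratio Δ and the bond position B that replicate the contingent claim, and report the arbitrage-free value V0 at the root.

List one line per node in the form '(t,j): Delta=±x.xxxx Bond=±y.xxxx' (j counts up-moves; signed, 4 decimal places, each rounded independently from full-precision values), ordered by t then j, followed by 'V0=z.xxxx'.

(0,0): Delta=0.0803 Bond=31.3809
(1,0): Delta=-1.0000 Bond=178.5377
(1,1): Delta=0.8944 Bond=-148.3288
V0=44.5443

Under the risk-neutral measure, an up-move has probability p* = (R−d)/(u−d) = 0.4444 and values discount at R = 1.06.
Payoff layer (t=2): V(2,0)=78.9764, V(2,1)=6.3572, V(2,2)=114.0844
(1,0): S=134.4800. Δ = (V_up−V_dn)/(S_up−S_dn) = (6.3572−78.9764)/(182.8928−110.2736) = -1.0000. V = [p*·6.3572 + (1−p*)·78.9764]/1.06 = 44.0577. B = V − Δ·S = 178.5377.
(1,1): S=223.0400. Δ = (V_up−V_dn)/(S_up−S_dn) = (114.0844−6.3572)/(303.3344−182.8928) = 0.8944. V = [p*·114.0844 + (1−p*)·6.3572]/1.06 = 51.1660. B = V − Δ·S = -148.3288.
(0,0): S=164.0000. Δ = (V_up−V_dn)/(S_up−S_dn) = (51.1660−44.0577)/(223.0400−134.4800) = 0.0803. V = [p*·51.1660 + (1−p*)·44.0577]/1.06 = 44.5443. B = V − Δ·S = 31.3809.
Self-financing check: at every node Δ·S+B equals the discounted successor values.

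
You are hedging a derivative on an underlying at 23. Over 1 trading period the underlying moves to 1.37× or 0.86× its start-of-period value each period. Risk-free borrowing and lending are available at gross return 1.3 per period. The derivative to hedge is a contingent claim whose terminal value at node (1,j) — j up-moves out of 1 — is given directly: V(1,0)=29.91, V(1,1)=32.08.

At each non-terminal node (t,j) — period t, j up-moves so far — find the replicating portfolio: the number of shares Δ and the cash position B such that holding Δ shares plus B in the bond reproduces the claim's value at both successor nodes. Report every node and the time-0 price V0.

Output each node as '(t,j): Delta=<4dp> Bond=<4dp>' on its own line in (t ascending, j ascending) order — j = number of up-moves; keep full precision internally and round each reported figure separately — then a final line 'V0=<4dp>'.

Risk-neutral probability p* = (R−d)/(u−d) = (1.3−0.86)/(1.37−0.86) = 0.8627.
At expiry t=1: V(1,0)=29.9100, V(1,1)=32.0800
Node (0,0) S=23.0000: V=(p*·32.0800+(1−p*)·29.9100)/1.3=24.4478; Δ=(32.0800−29.9100)/(31.5100−19.7800)=0.1850; B=V−Δ·S=20.1929
Each (Δ,B) replicates both successor values, so the strategy is self-financing and V0 is arbitrage-free.

(0,0): Delta=0.1850 Bond=20.1929
V0=24.4478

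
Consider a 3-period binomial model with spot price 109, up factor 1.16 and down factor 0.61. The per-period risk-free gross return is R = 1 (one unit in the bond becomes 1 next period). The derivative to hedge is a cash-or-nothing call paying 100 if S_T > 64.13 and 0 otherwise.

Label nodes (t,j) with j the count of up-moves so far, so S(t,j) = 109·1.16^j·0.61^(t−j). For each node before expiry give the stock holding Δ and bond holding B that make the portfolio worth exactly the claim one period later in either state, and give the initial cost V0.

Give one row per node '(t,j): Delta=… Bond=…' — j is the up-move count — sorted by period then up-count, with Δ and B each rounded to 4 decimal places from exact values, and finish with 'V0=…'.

(0,0): Delta=0.6882 Bond=4.5241
(1,0): Delta=1.9390 Bond=-78.6446
(1,1): Delta=0.4183 Bond=38.6446
(2,0): Delta=0.0000 Bond=0.0000
(2,1): Delta=2.3573 Bond=-110.9091
(2,2): Delta=0.0000 Bond=100.0000
V0=79.5354

Under the risk-neutral measure, an up-move has probability p* = (R−d)/(u−d) = 0.7091 and values discount at R = 1.
Payoff layer (t=3): V(3,0)=0.0000, V(3,1)=0.0000, V(3,2)=100.0000, V(3,3)=100.0000
  t=2,j=0: stock 40.5589 → up 47.0483 (V=0.0000), down 24.7409 (V=0.0000). Price 0.0000; hedge Δ=0.0000, bond B=0.0000.
  t=2,j=1: stock 77.1284 → up 89.4689 (V=100.0000), down 47.0483 (V=0.0000). Price 70.9091; hedge Δ=2.3573, bond B=-110.9091.
  t=2,j=2: stock 146.6704 → up 170.1377 (V=100.0000), down 89.4689 (V=100.0000). Price 100.0000; hedge Δ=0.0000, bond B=100.0000.
  t=1,j=0: stock 66.4900 → up 77.1284 (V=70.9091), down 40.5589 (V=0.0000). Price 50.2810; hedge Δ=1.9390, bond B=-78.6446.
  t=1,j=1: stock 126.4400 → up 146.6704 (V=100.0000), down 77.1284 (V=70.9091). Price 91.5372; hedge Δ=0.4183, bond B=38.6446.
  t=0,j=0: stock 109.0000 → up 126.4400 (V=91.5372), down 66.4900 (V=50.2810). Price 79.5354; hedge Δ=0.6882, bond B=4.5241.
Check: Δ(0,0)·S0 + B(0,0) = 79.5354 = V0.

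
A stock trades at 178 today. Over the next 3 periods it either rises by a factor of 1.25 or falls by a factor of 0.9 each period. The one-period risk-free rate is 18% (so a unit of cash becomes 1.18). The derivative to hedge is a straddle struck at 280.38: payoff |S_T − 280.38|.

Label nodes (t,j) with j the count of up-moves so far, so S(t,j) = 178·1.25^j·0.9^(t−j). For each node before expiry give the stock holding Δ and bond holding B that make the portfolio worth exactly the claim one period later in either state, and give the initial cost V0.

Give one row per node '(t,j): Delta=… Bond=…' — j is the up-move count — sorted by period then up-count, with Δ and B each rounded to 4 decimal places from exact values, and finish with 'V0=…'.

(0,0): Delta=-0.0073 Bond=35.8758
(1,0): Delta=-1.0000 Bond=201.3646
(1,1): Delta=0.1714 Bond=2.5756
(2,0): Delta=-1.0000 Bond=237.6102
(2,1): Delta=-1.0000 Bond=237.6102
(2,2): Delta=0.3822 Bond=-55.6035
V0=34.5770

The replicating-portfolio and risk-neutral prices coincide; use p* = (1.18−0.9)/(1.25−0.9) = 0.8000 for the latter.
At expiry t=3: V(3,0)=150.6180, V(3,1)=100.1550, V(3,2)=30.0675, V(3,3)=67.2763
Node (2,0) S=144.1800: V=(p*·100.1550+(1−p*)·150.6180)/1.18=93.4302; Δ=(100.1550−150.6180)/(180.2250−129.7620)=-1.0000; B=V−Δ·S=237.6102
Node (2,1) S=200.2500: V=(p*·30.0675+(1−p*)·100.1550)/1.18=37.3602; Δ=(30.0675−100.1550)/(250.3125−180.2250)=-1.0000; B=V−Δ·S=237.6102
Node (2,2) S=278.1250: V=(p*·67.2763+(1−p*)·30.0675)/1.18=50.7072; Δ=(67.2763−30.0675)/(347.6562−250.3125)=0.3822; B=V−Δ·S=-55.6035
Node (1,0) S=160.2000: V=(p*·37.3602+(1−p*)·93.4302)/1.18=41.1646; Δ=(37.3602−93.4302)/(200.2500−144.1800)=-1.0000; B=V−Δ·S=201.3646
Node (1,1) S=222.5000: V=(p*·50.7072+(1−p*)·37.3602)/1.18=40.7100; Δ=(50.7072−37.3602)/(278.1250−200.2500)=0.1714; B=V−Δ·S=2.5756
Node (0,0) S=178.0000: V=(p*·40.7100+(1−p*)·41.1646)/1.18=34.5770; Δ=(40.7100−41.1646)/(222.5000−160.2000)=-0.0073; B=V−Δ·S=35.8758
Self-financing check: at every node Δ·S+B equals the discounted successor values.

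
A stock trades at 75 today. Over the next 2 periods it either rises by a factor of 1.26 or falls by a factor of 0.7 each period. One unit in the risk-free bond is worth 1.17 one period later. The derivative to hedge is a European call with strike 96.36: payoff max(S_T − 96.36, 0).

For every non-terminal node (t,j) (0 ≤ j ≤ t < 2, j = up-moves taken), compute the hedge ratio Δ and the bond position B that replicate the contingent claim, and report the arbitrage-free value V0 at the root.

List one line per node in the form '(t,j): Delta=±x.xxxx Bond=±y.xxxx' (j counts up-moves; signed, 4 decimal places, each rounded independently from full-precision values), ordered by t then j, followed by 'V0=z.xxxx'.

Risk-neutral probability p* = (R−d)/(u−d) = (1.17−0.7)/(1.26−0.7) = 0.8393.
Payoff layer (t=2): V(2,0)=0.0000, V(2,1)=0.0000, V(2,2)=22.7100
(1,0): S=52.5000. Δ = (V_up−V_dn)/(S_up−S_dn) = (0.0000−0.0000)/(66.1500−36.7500) = 0.0000. V = [p*·0.0000 + (1−p*)·0.0000]/1.17 = 0.0000. B = V − Δ·S = 0.0000.
(1,1): S=94.5000. Δ = (V_up−V_dn)/(S_up−S_dn) = (22.7100−0.0000)/(119.0700−66.1500) = 0.4291. V = [p*·22.7100 + (1−p*)·0.0000]/1.17 = 16.2908. B = V − Δ·S = -24.2628.
(0,0): S=75.0000. Δ = (V_up−V_dn)/(S_up−S_dn) = (16.2908−0.0000)/(94.5000−52.5000) = 0.3879. V = [p*·16.2908 + (1−p*)·0.0000]/1.17 = 11.6860. B = V − Δ·S = -17.4046.
Check: Δ(0,0)·S0 + B(0,0) = 11.6860 = V0.

(0,0): Delta=0.3879 Bond=-17.4046
(1,0): Delta=0.0000 Bond=0.0000
(1,1): Delta=0.4291 Bond=-24.2628
V0=11.6860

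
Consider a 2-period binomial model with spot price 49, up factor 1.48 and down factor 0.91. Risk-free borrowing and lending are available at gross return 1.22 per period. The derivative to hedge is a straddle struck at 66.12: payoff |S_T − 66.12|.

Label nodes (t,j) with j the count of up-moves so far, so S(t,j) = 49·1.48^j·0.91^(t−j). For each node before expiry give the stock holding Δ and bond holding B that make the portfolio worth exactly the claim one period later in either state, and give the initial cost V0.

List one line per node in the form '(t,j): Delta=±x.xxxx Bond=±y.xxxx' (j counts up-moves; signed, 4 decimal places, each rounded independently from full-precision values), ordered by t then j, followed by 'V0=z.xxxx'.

(0,0): Delta=0.3155 Bond=-3.6562
(1,0): Delta=-1.0000 Bond=54.1967
(1,1): Delta=0.9939 Bond=-53.6570
V0=11.8024

Risk-neutral probability p* = (R−d)/(u−d) = (1.22−0.91)/(1.48−0.91) = 0.5439.
Terminal values V(2,·): V(2,0)=25.5431, V(2,1)=0.1268, V(2,2)=41.2096
Node (1,0) S=44.5900: V=(p*·0.1268+(1−p*)·25.5431)/1.22=9.6067; Δ=(0.1268−25.5431)/(65.9932−40.5769)=-1.0000; B=V−Δ·S=54.1967
Node (1,1) S=72.5200: V=(p*·41.2096+(1−p*)·0.1268)/1.22=18.4181; Δ=(41.2096−0.1268)/(107.3296−65.9932)=0.9939; B=V−Δ·S=-53.6570
Node (0,0) S=49.0000: V=(p*·18.4181+(1−p*)·9.6067)/1.22=11.8024; Δ=(18.4181−9.6067)/(72.5200−44.5900)=0.3155; B=V−Δ·S=-3.6562
The time-0 hedge costs 11.8024, which is the no-arbitrage price.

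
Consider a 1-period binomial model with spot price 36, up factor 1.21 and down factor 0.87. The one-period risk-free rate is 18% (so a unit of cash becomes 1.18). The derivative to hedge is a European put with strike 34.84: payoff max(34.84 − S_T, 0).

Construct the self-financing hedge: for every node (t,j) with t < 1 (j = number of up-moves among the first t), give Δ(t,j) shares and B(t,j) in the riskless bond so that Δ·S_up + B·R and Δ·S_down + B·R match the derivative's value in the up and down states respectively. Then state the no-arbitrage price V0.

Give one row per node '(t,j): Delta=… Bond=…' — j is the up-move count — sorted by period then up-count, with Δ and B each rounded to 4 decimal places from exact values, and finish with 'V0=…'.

(0,0): Delta=-0.2876 Bond=10.6162
V0=0.2632

Since d<R<u, set p* = (R−d)/(u−d) = 0.9118; price each node as the discounted p*-expectation of its children.
Terminal values V(1,·): V(1,0)=3.5200, V(1,1)=0.0000
Node (0,0) S=36.0000: V=(p*·0.0000+(1−p*)·3.5200)/1.18=0.2632; Δ=(0.0000−3.5200)/(43.5600−31.3200)=-0.2876; B=V−Δ·S=10.6162
Check: Δ(0,0)·S0 + B(0,0) = 0.2632 = V0.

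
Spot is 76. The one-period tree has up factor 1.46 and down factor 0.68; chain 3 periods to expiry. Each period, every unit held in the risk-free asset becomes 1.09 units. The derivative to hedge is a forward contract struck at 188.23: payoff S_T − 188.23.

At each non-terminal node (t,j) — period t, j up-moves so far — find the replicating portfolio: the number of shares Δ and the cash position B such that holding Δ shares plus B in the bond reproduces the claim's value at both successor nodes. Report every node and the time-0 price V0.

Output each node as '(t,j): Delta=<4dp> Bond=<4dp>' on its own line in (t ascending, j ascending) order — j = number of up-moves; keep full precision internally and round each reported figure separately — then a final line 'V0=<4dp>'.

Under the risk-neutral measure, an up-move has probability p* = (R−d)/(u−d) = 0.5256 and values discount at R = 1.09.
Terminal values V(3,·): V(3,0)=-164.3332, V(3,1)=-136.9221, V(3,2)=-78.0689, V(3,3)=48.2923
Node (2,0) S=35.1424: V=(p*·-136.9221+(1−p*)·-164.3332)/1.09=-137.5457; Δ=(-136.9221−-164.3332)/(51.3079−23.8968)=1.0000; B=V−Δ·S=-172.6881
Node (2,1) S=75.4528: V=(p*·-78.0689+(1−p*)·-136.9221)/1.09=-97.2353; Δ=(-78.0689−-136.9221)/(110.1611−51.3079)=1.0000; B=V−Δ·S=-172.6881
Node (2,2) S=162.0016: V=(p*·48.2923+(1−p*)·-78.0689)/1.09=-10.6865; Δ=(48.2923−-78.0689)/(236.5223−110.1611)=1.0000; B=V−Δ·S=-172.6881
Node (1,0) S=51.6800: V=(p*·-97.2353+(1−p*)·-137.5457)/1.09=-106.7494; Δ=(-97.2353−-137.5457)/(75.4528−35.1424)=1.0000; B=V−Δ·S=-158.4294
Node (1,1) S=110.9600: V=(p*·-10.6865+(1−p*)·-97.2353)/1.09=-47.4694; Δ=(-10.6865−-97.2353)/(162.0016−75.4528)=1.0000; B=V−Δ·S=-158.4294
Node (0,0) S=76.0000: V=(p*·-47.4694+(1−p*)·-106.7494)/1.09=-69.3481; Δ=(-47.4694−-106.7494)/(110.9600−51.6800)=1.0000; B=V−Δ·S=-145.3481
Each (Δ,B) replicates both successor values, so the strategy is self-financing and V0 is arbitrage-free.

(0,0): Delta=1.0000 Bond=-145.3481
(1,0): Delta=1.0000 Bond=-158.4294
(1,1): Delta=1.0000 Bond=-158.4294
(2,0): Delta=1.0000 Bond=-172.6881
(2,1): Delta=1.0000 Bond=-172.6881
(2,2): Delta=1.0000 Bond=-172.6881
V0=-69.3481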